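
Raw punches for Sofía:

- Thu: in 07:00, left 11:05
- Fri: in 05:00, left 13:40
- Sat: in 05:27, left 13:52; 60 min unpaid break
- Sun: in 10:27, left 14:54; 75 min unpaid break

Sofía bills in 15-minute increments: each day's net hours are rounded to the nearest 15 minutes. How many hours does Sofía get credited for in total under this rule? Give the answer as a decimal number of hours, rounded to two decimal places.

Thu: 07:00–11:05 = 4 h 5 min → rounds to 4 h 0 min
Fri: 05:00–13:40 = 8 h 40 min → rounds to 8 h 45 min
Sat: 05:27–13:52 = 8 h 25 min − 60 min = 7 h 25 min → rounds to 7 h 30 min
Sun: 10:27–14:54 = 4 h 27 min − 75 min = 3 h 12 min → rounds to 3 h 15 min
Total credited: 23 h 30 min.

23.50 hours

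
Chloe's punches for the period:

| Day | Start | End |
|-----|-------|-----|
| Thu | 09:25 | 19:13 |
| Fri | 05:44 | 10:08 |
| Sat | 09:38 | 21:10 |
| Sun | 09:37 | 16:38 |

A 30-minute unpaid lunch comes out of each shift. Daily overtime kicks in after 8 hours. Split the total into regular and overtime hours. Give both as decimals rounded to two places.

Regular 26.42 hours, overtime 4.33 hours

Thu: 09:25–19:13 = 9 h 48 min; less 30 min break → 9 h 18 min
Fri: 05:44–10:08 = 4 h 24 min; less 30 min break → 3 h 54 min
Sat: 09:38–21:10 = 11 h 32 min; less 30 min break → 11 h 2 min
Sun: 09:37–16:38 = 7 h 1 min; less 30 min break → 6 h 31 min
Thu reg 8 h 0 min / OT 1 h 18 min; Fri reg 3 h 54 min / OT 0 h 0 min; Sat reg 8 h 0 min / OT 3 h 2 min; Sun reg 6 h 31 min / OT 0 h 0 min.
Totals: regular 26 h 25 min, overtime 4 h 20 min.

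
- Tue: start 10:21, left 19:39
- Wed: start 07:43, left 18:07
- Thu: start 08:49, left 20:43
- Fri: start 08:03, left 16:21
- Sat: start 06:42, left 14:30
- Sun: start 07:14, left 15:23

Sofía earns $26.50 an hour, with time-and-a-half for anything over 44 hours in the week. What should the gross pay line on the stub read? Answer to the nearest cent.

Tue: 10:21–19:39 = 9 h 18 min
Wed: 07:43–18:07 = 10 h 24 min
Thu: 08:49–20:43 = 11 h 54 min
Fri: 08:03–16:21 = 8 h 18 min
Sat: 06:42–14:30 = 7 h 48 min
Sun: 07:14–15:23 = 8 h 9 min
Total worked: 55 h 51 min = 3351 min.
Regular 44 h 0 min = 2640 min at $26.50/h; overtime 11 h 51 min = 711 min at $39.75/h.
Pay = (2640 × $26.50 + 711 × $39.75) ÷ 60 = $1637.04.

$1637.04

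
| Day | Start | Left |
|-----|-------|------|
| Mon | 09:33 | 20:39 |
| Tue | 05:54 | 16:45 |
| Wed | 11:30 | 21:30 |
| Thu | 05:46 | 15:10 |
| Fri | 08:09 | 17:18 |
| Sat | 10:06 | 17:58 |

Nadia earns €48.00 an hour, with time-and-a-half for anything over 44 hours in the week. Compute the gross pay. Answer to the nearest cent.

€3146.40

Mon: 09:33–20:39 = 11 h 6 min
Tue: 05:54–16:45 = 10 h 51 min
Wed: 11:30–21:30 = 10 h 0 min
Thu: 05:46–15:10 = 9 h 24 min
Fri: 08:09–17:18 = 9 h 9 min
Sat: 10:06–17:58 = 7 h 52 min
Total worked: 58 h 22 min = 3502 min.
Regular 44 h 0 min = 2640 min at €48.00/h; overtime 14 h 22 min = 862 min at €72.00/h.
Pay = (2640 × €48.00 + 862 × €72.00) ÷ 60 = €3146.40.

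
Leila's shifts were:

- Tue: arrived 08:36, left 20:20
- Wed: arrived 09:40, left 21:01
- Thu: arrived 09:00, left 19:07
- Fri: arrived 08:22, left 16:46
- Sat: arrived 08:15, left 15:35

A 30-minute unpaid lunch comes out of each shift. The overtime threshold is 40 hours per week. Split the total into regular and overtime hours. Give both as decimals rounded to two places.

Regular 40.00 hours, overtime 6.43 hours

Tue: 08:36–20:20 = 11 h 44 min; less 30 min break → 11 h 14 min
Wed: 09:40–21:01 = 11 h 21 min; less 30 min break → 10 h 51 min
Thu: 09:00–19:07 = 10 h 7 min; less 30 min break → 9 h 37 min
Fri: 08:22–16:46 = 8 h 24 min; less 30 min break → 7 h 54 min
Sat: 08:15–15:35 = 7 h 20 min; less 30 min break → 6 h 50 min
Total worked: 46 h 26 min = 46.43 h.
Threshold 40 h → overtime 6 h 26 min, regular 40 h 0 min.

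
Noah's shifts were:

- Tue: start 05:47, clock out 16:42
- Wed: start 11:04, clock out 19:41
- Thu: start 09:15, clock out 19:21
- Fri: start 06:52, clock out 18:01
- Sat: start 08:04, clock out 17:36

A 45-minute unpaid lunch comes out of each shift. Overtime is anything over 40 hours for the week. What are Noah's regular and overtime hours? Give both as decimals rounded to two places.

Regular 40.00 hours, overtime 6.57 hours

Tue: 05:47–16:42 = 10 h 55 min; less 45 min break → 10 h 10 min
Wed: 11:04–19:41 = 8 h 37 min; less 45 min break → 7 h 52 min
Thu: 09:15–19:21 = 10 h 6 min; less 45 min break → 9 h 21 min
Fri: 06:52–18:01 = 11 h 9 min; less 45 min break → 10 h 24 min
Sat: 08:04–17:36 = 9 h 32 min; less 45 min break → 8 h 47 min
Total worked: 46 h 34 min = 46.57 h.
Threshold 40 h → overtime 6 h 34 min, regular 40 h 0 min.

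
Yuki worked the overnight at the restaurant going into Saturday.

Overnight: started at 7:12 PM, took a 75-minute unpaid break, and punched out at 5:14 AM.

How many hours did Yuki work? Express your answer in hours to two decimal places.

8.78 hours

Overnight: 7:12 PM → midnight = 4 h 48 min; midnight → 5:14 AM = 5 h 14 min; span 10 h 2 min; less 75 min break → 8 h 47 min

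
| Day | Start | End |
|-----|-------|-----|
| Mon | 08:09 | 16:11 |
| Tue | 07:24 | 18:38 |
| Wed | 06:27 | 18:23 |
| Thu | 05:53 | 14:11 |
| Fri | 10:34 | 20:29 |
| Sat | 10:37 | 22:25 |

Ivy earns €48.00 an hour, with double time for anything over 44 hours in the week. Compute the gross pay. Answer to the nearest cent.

Mon: 08:09–16:11 = 8 h 2 min
Tue: 07:24–18:38 = 11 h 14 min
Wed: 06:27–18:23 = 11 h 56 min
Thu: 05:53–14:11 = 8 h 18 min
Fri: 10:34–20:29 = 9 h 55 min
Sat: 10:37–22:25 = 11 h 48 min
Total worked: 61 h 13 min = 3673 min.
Regular 44 h 0 min = 2640 min at €48.00/h; overtime 17 h 13 min = 1033 min at €96.00/h.
Pay = (2640 × €48.00 + 1033 × €96.00) ÷ 60 = €3764.80.

€3764.80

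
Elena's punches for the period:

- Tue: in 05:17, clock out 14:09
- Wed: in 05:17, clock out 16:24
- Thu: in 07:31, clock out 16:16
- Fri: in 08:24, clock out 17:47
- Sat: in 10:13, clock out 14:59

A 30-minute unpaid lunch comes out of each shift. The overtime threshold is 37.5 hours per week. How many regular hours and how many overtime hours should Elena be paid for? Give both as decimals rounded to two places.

Regular 37.50 hours, overtime 2.88 hours

Tue: 05:17–14:09 = 8 h 52 min; less 30 min break → 8 h 22 min
Wed: 05:17–16:24 = 11 h 7 min; less 30 min break → 10 h 37 min
Thu: 07:31–16:16 = 8 h 45 min; less 30 min break → 8 h 15 min
Fri: 08:24–17:47 = 9 h 23 min; less 30 min break → 8 h 53 min
Sat: 10:13–14:59 = 4 h 46 min; less 30 min break → 4 h 16 min
Total worked: 40 h 23 min = 40.38 h.
Threshold 37.5 h → overtime 2 h 53 min, regular 37 h 30 min.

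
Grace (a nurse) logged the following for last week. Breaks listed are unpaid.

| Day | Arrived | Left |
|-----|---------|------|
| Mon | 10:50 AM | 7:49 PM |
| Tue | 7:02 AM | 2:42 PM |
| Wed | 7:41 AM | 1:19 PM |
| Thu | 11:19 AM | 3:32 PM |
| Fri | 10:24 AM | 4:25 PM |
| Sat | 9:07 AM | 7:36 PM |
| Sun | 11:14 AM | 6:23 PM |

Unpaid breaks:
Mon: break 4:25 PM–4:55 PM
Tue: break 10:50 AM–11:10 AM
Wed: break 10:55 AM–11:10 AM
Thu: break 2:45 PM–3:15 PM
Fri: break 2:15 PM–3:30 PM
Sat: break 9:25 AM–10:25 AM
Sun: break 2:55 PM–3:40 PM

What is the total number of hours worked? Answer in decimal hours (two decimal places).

Mon: 10:50 AM–7:49 PM = 8 h 59 min; less 30 min break → 8 h 29 min
Tue: 7:02 AM–2:42 PM = 7 h 40 min; less 20 min break → 7 h 20 min
Wed: 7:41 AM–1:19 PM = 5 h 38 min; less 15 min break → 5 h 23 min
Thu: 11:19 AM–3:32 PM = 4 h 13 min; less 30 min break → 3 h 43 min
Fri: 10:24 AM–4:25 PM = 6 h 1 min; less 75 min break → 4 h 46 min
Sat: 9:07 AM–7:36 PM = 10 h 29 min; less 60 min break → 9 h 29 min
Sun: 11:14 AM–6:23 PM = 7 h 9 min; less 45 min break → 6 h 24 min
Total: 8 h 29 min + 7 h 20 min + 5 h 23 min + 3 h 43 min + 4 h 46 min + 9 h 29 min + 6 h 24 min = 45 h 34 min.

45.57 hours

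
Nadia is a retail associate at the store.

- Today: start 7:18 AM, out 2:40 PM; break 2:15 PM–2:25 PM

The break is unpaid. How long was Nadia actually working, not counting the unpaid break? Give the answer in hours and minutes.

7 h 12 min

Today: 7:18 AM–2:40 PM = 7 h 22 min; less 10 min break → 7 h 12 min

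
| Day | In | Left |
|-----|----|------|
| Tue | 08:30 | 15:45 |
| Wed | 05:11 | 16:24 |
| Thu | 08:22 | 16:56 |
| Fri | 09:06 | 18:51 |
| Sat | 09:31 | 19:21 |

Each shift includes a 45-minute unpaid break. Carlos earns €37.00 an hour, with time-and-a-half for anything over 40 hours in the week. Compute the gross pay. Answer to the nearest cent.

€1639.10

Tue: 08:30–15:45 = 7 h 15 min; less 45 min break → 6 h 30 min
Wed: 05:11–16:24 = 11 h 13 min; less 45 min break → 10 h 28 min
Thu: 08:22–16:56 = 8 h 34 min; less 45 min break → 7 h 49 min
Fri: 09:06–18:51 = 9 h 45 min; less 45 min break → 9 h 0 min
Sat: 09:31–19:21 = 9 h 50 min; less 45 min break → 9 h 5 min
Total worked: 42 h 52 min = 2572 min.
Regular 40 h 0 min = 2400 min at €37.00/h; overtime 2 h 52 min = 172 min at €55.50/h.
Pay = (2400 × €37.00 + 172 × €55.50) ÷ 60 = €1639.10.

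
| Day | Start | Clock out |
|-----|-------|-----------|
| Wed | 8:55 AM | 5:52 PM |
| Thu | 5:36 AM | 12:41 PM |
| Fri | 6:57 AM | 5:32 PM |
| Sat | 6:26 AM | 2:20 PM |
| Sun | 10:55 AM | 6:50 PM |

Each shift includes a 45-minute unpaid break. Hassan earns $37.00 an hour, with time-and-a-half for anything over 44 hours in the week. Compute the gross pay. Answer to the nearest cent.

$1431.28

Wed: 8:55 AM–5:52 PM = 8 h 57 min; less 45 min break → 8 h 12 min
Thu: 5:36 AM–12:41 PM = 7 h 5 min; less 45 min break → 6 h 20 min
Fri: 6:57 AM–5:32 PM = 10 h 35 min; less 45 min break → 9 h 50 min
Sat: 6:26 AM–2:20 PM = 7 h 54 min; less 45 min break → 7 h 9 min
Sun: 10:55 AM–6:50 PM = 7 h 55 min; less 45 min break → 7 h 10 min
Total worked: 38 h 41 min = 2321 min.
Regular 38 h 41 min = 2321 min at $37.00/h; overtime 0 h 0 min = 0 min at $55.50/h.
Pay = (2321 × $37.00 + 0 × $55.50) ÷ 60 = $1431.28.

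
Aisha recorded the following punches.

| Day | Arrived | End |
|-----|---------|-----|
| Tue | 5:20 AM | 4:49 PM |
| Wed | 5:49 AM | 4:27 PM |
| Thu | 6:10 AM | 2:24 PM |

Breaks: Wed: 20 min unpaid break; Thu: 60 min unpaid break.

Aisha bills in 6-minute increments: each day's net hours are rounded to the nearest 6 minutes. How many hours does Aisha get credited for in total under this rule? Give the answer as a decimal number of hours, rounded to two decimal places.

Tue: 5:20 AM–4:49 PM = 11 h 29 min → rounds to 11 h 30 min
Wed: 5:49 AM–4:27 PM = 10 h 38 min − 20 min = 10 h 18 min → rounds to 10 h 18 min
Thu: 6:10 AM–2:24 PM = 8 h 14 min − 60 min = 7 h 14 min → rounds to 7 h 12 min
Total credited: 29 h 0 min.

29.00 hours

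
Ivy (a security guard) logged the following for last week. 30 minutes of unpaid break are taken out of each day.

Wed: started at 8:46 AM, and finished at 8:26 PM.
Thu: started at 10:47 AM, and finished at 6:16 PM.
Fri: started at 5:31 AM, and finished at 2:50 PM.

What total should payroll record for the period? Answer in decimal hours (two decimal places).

26.97 hours

Wed: 8:46 AM–8:26 PM = 11 h 40 min; less 30 min break → 11 h 10 min
Thu: 10:47 AM–6:16 PM = 7 h 29 min; less 30 min break → 6 h 59 min
Fri: 5:31 AM–2:50 PM = 9 h 19 min; less 30 min break → 8 h 49 min
Total: 11 h 10 min + 6 h 59 min + 8 h 49 min = 26 h 58 min.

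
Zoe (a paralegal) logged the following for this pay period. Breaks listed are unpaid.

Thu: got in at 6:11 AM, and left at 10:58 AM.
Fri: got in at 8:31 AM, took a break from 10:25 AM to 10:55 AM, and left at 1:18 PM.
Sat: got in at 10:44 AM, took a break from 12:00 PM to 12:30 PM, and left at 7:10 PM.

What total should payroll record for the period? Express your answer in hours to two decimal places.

17.00 hours

Thu: 6:11 AM–10:58 AM = 4 h 47 min
Fri: 8:31 AM–1:18 PM = 4 h 47 min; less 30 min break → 4 h 17 min
Sat: 10:44 AM–7:10 PM = 8 h 26 min; less 30 min break → 7 h 56 min
Total: 4 h 47 min + 4 h 17 min + 7 h 56 min = 17 h 0 min.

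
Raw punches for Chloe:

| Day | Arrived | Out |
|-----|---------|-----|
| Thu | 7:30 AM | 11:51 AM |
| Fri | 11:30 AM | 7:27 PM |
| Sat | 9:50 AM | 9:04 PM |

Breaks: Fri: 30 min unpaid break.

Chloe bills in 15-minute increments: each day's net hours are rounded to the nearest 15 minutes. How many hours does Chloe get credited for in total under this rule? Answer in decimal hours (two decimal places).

Thu: 7:30 AM–11:51 AM = 4 h 21 min → rounds to 4 h 15 min
Fri: 11:30 AM–7:27 PM = 7 h 57 min − 30 min = 7 h 27 min → rounds to 7 h 30 min
Sat: 9:50 AM–9:04 PM = 11 h 14 min → rounds to 11 h 15 min
Total credited: 23 h 0 min.

23.00 hours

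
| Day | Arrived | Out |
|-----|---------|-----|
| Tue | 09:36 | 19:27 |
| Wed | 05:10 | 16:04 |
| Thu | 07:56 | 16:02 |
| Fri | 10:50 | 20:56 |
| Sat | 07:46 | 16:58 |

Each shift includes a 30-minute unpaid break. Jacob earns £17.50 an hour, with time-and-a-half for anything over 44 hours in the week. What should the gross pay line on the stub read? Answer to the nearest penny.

Tue: 09:36–19:27 = 9 h 51 min; less 30 min break → 9 h 21 min
Wed: 05:10–16:04 = 10 h 54 min; less 30 min break → 10 h 24 min
Thu: 07:56–16:02 = 8 h 6 min; less 30 min break → 7 h 36 min
Fri: 10:50–20:56 = 10 h 6 min; less 30 min break → 9 h 36 min
Sat: 07:46–16:58 = 9 h 12 min; less 30 min break → 8 h 42 min
Total worked: 45 h 39 min = 2739 min.
Regular 44 h 0 min = 2640 min at £17.50/h; overtime 1 h 39 min = 99 min at £26.25/h.
Pay = (2640 × £17.50 + 99 × £26.25) ÷ 60 = £813.31.

£813.31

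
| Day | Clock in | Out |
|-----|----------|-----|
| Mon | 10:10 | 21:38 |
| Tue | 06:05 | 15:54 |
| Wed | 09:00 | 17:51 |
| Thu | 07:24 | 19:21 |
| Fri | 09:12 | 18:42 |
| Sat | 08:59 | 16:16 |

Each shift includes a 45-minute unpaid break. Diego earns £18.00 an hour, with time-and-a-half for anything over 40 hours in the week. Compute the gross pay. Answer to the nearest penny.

£1107.90

Mon: 10:10–21:38 = 11 h 28 min; less 45 min break → 10 h 43 min
Tue: 06:05–15:54 = 9 h 49 min; less 45 min break → 9 h 4 min
Wed: 09:00–17:51 = 8 h 51 min; less 45 min break → 8 h 6 min
Thu: 07:24–19:21 = 11 h 57 min; less 45 min break → 11 h 12 min
Fri: 09:12–18:42 = 9 h 30 min; less 45 min break → 8 h 45 min
Sat: 08:59–16:16 = 7 h 17 min; less 45 min break → 6 h 32 min
Total worked: 54 h 22 min = 3262 min.
Regular 40 h 0 min = 2400 min at £18.00/h; overtime 14 h 22 min = 862 min at £27.00/h.
Pay = (2400 × £18.00 + 862 × £27.00) ÷ 60 = £1107.90.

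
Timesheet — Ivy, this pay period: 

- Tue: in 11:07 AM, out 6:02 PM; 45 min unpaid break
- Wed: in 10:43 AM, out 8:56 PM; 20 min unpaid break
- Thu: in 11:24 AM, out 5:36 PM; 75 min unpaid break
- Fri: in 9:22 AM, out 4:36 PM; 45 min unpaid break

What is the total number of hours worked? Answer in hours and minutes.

Tue: 11:07 AM–6:02 PM = 6 h 55 min; less 45 min break → 6 h 10 min
Wed: 10:43 AM–8:56 PM = 10 h 13 min; less 20 min break → 9 h 53 min
Thu: 11:24 AM–5:36 PM = 6 h 12 min; less 75 min break → 4 h 57 min
Fri: 9:22 AM–4:36 PM = 7 h 14 min; less 45 min break → 6 h 29 min
Total: 6 h 10 min + 9 h 53 min + 4 h 57 min + 6 h 29 min = 27 h 29 min.

27 h 29 min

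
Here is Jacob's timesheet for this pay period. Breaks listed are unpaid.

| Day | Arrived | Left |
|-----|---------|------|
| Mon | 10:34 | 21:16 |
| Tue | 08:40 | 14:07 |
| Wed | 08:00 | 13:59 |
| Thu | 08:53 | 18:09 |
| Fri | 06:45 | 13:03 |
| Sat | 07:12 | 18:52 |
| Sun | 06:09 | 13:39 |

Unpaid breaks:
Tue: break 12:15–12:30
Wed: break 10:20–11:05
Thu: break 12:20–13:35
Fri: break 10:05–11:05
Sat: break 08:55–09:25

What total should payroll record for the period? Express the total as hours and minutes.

53 h 7 min

Mon: 10:34–21:16 = 10 h 42 min
Tue: 08:40–14:07 = 5 h 27 min; less 15 min break → 5 h 12 min
Wed: 08:00–13:59 = 5 h 59 min; less 45 min break → 5 h 14 min
Thu: 08:53–18:09 = 9 h 16 min; less 75 min break → 8 h 1 min
Fri: 06:45–13:03 = 6 h 18 min; less 60 min break → 5 h 18 min
Sat: 07:12–18:52 = 11 h 40 min; less 30 min break → 11 h 10 min
Sun: 06:09–13:39 = 7 h 30 min
Total: 10 h 42 min + 5 h 12 min + 5 h 14 min + 8 h 1 min + 5 h 18 min + 11 h 10 min + 7 h 30 min = 53 h 7 min.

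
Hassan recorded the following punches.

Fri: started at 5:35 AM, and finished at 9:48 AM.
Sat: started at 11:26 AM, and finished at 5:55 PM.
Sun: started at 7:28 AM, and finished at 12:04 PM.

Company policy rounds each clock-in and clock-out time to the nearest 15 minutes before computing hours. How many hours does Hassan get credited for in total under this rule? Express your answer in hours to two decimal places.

15.25 hours

Fri: in 5:35 AM→5:30 AM, out 9:48 AM→9:45 AM; 4 h 15 min
Sat: in 11:26 AM→11:30 AM, out 5:55 PM→6:00 PM; 6 h 30 min
Sun: in 7:28 AM→7:30 AM, out 12:04 PM→12:00 PM; 4 h 30 min
Total credited: 15 h 15 min.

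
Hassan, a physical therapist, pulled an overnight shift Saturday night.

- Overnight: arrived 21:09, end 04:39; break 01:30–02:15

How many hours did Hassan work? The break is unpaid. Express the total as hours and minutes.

6 h 45 min

Overnight: 21:09 → midnight = 2 h 51 min; midnight → 04:39 = 4 h 39 min; span 7 h 30 min; less 45 min break → 6 h 45 min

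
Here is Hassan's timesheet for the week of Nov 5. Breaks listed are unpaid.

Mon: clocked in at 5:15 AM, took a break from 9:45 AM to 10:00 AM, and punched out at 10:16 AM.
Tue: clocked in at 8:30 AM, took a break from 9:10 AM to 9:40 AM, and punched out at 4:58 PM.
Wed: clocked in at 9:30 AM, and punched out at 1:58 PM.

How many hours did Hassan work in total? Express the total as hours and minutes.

Mon: 5:15 AM–10:16 AM = 5 h 1 min; less 15 min break → 4 h 46 min
Tue: 8:30 AM–4:58 PM = 8 h 28 min; less 30 min break → 7 h 58 min
Wed: 9:30 AM–1:58 PM = 4 h 28 min
Total: 4 h 46 min + 7 h 58 min + 4 h 28 min = 17 h 12 min.

17 h 12 min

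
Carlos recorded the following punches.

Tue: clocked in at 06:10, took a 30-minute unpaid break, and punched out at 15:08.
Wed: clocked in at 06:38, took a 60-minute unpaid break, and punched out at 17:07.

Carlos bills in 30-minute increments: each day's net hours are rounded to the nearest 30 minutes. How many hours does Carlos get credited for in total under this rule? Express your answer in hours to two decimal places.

Tue: 06:10–15:08 = 8 h 58 min − 30 min = 8 h 28 min → rounds to 8 h 30 min
Wed: 06:38–17:07 = 10 h 29 min − 60 min = 9 h 29 min → rounds to 9 h 30 min
Total credited: 18 h 0 min.

18.00 hours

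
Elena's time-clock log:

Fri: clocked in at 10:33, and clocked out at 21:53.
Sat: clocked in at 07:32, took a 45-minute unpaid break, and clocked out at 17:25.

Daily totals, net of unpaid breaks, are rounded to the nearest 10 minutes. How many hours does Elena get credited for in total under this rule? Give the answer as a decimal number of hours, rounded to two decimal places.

Fri: 10:33–21:53 = 11 h 20 min → rounds to 11 h 20 min
Sat: 07:32–17:25 = 9 h 53 min − 45 min = 9 h 8 min → rounds to 9 h 10 min
Total credited: 20 h 30 min.

20.50 hours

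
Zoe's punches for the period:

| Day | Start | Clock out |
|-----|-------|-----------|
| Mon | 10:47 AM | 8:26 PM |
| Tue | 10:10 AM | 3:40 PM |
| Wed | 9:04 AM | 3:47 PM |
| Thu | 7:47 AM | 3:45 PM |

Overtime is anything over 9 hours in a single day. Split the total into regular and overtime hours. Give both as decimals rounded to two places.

Regular 29.18 hours, overtime 0.65 hours

Mon: 10:47 AM–8:26 PM = 9 h 39 min
Tue: 10:10 AM–3:40 PM = 5 h 30 min
Wed: 9:04 AM–3:47 PM = 6 h 43 min
Thu: 7:47 AM–3:45 PM = 7 h 58 min
Mon reg 9 h 0 min / OT 0 h 39 min; Tue reg 5 h 30 min / OT 0 h 0 min; Wed reg 6 h 43 min / OT 0 h 0 min; Thu reg 7 h 58 min / OT 0 h 0 min.
Totals: regular 29 h 11 min, overtime 0 h 39 min.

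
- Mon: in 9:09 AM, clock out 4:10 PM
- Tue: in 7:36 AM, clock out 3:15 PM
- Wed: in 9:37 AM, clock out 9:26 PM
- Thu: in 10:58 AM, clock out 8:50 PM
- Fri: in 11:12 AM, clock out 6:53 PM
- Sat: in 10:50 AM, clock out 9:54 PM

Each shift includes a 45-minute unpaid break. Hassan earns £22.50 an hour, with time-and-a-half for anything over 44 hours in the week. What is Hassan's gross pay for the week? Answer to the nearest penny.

£1212.75

Mon: 9:09 AM–4:10 PM = 7 h 1 min; less 45 min break → 6 h 16 min
Tue: 7:36 AM–3:15 PM = 7 h 39 min; less 45 min break → 6 h 54 min
Wed: 9:37 AM–9:26 PM = 11 h 49 min; less 45 min break → 11 h 4 min
Thu: 10:58 AM–8:50 PM = 9 h 52 min; less 45 min break → 9 h 7 min
Fri: 11:12 AM–6:53 PM = 7 h 41 min; less 45 min break → 6 h 56 min
Sat: 10:50 AM–9:54 PM = 11 h 4 min; less 45 min break → 10 h 19 min
Total worked: 50 h 36 min = 3036 min.
Regular 44 h 0 min = 2640 min at £22.50/h; overtime 6 h 36 min = 396 min at £33.75/h.
Pay = (2640 × £22.50 + 396 × £33.75) ÷ 60 = £1212.75.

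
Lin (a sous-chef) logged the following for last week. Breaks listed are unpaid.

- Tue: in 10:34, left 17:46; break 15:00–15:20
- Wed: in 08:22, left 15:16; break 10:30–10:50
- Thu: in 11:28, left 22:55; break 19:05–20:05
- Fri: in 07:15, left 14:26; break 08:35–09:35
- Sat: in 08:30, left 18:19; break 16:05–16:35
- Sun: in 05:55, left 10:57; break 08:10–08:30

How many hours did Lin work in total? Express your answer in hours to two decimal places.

44.08 hours

Tue: 10:34–17:46 = 7 h 12 min; less 20 min break → 6 h 52 min
Wed: 08:22–15:16 = 6 h 54 min; less 20 min break → 6 h 34 min
Thu: 11:28–22:55 = 11 h 27 min; less 60 min break → 10 h 27 min
Fri: 07:15–14:26 = 7 h 11 min; less 60 min break → 6 h 11 min
Sat: 08:30–18:19 = 9 h 49 min; less 30 min break → 9 h 19 min
Sun: 05:55–10:57 = 5 h 2 min; less 20 min break → 4 h 42 min
Total: 6 h 52 min + 6 h 34 min + 10 h 27 min + 6 h 11 min + 9 h 19 min + 4 h 42 min = 44 h 5 min.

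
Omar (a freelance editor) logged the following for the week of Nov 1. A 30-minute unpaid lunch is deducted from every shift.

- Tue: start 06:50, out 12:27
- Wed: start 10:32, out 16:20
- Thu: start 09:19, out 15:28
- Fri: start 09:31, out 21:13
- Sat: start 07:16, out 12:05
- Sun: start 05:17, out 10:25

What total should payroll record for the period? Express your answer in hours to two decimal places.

Tue: 06:50–12:27 = 5 h 37 min; less 30 min break → 5 h 7 min
Wed: 10:32–16:20 = 5 h 48 min; less 30 min break → 5 h 18 min
Thu: 09:19–15:28 = 6 h 9 min; less 30 min break → 5 h 39 min
Fri: 09:31–21:13 = 11 h 42 min; less 30 min break → 11 h 12 min
Sat: 07:16–12:05 = 4 h 49 min; less 30 min break → 4 h 19 min
Sun: 05:17–10:25 = 5 h 8 min; less 30 min break → 4 h 38 min
Total: 5 h 7 min + 5 h 18 min + 5 h 39 min + 11 h 12 min + 4 h 19 min + 4 h 38 min = 36 h 13 min.

36.22 hours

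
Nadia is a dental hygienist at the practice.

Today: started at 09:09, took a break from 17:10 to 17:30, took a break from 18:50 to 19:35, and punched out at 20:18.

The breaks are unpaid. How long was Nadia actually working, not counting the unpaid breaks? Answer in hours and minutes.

10 h 4 min

Today: 09:09–20:18 = 11 h 9 min; less 65 min break → 10 h 4 min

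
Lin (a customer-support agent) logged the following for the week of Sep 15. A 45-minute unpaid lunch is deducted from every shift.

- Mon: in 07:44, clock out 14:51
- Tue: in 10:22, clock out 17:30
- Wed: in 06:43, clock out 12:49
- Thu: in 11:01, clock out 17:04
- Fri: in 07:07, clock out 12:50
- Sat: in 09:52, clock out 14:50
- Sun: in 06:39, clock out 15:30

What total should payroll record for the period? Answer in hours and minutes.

40 h 41 min

Mon: 07:44–14:51 = 7 h 7 min; less 45 min break → 6 h 22 min
Tue: 10:22–17:30 = 7 h 8 min; less 45 min break → 6 h 23 min
Wed: 06:43–12:49 = 6 h 6 min; less 45 min break → 5 h 21 min
Thu: 11:01–17:04 = 6 h 3 min; less 45 min break → 5 h 18 min
Fri: 07:07–12:50 = 5 h 43 min; less 45 min break → 4 h 58 min
Sat: 09:52–14:50 = 4 h 58 min; less 45 min break → 4 h 13 min
Sun: 06:39–15:30 = 8 h 51 min; less 45 min break → 8 h 6 min
Total: 6 h 22 min + 6 h 23 min + 5 h 21 min + 5 h 18 min + 4 h 58 min + 4 h 13 min + 8 h 6 min = 40 h 41 min.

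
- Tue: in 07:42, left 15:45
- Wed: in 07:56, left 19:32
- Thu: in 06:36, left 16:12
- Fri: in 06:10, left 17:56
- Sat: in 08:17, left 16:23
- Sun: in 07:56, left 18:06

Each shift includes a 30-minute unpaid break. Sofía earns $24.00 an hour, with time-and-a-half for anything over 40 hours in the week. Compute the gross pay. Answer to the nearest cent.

Tue: 07:42–15:45 = 8 h 3 min; less 30 min break → 7 h 33 min
Wed: 07:56–19:32 = 11 h 36 min; less 30 min break → 11 h 6 min
Thu: 06:36–16:12 = 9 h 36 min; less 30 min break → 9 h 6 min
Fri: 06:10–17:56 = 11 h 46 min; less 30 min break → 11 h 16 min
Sat: 08:17–16:23 = 8 h 6 min; less 30 min break → 7 h 36 min
Sun: 07:56–18:06 = 10 h 10 min; less 30 min break → 9 h 40 min
Total worked: 56 h 17 min = 3377 min.
Regular 40 h 0 min = 2400 min at $24.00/h; overtime 16 h 17 min = 977 min at $36.00/h.
Pay = (2400 × $24.00 + 977 × $36.00) ÷ 60 = $1546.20.

$1546.20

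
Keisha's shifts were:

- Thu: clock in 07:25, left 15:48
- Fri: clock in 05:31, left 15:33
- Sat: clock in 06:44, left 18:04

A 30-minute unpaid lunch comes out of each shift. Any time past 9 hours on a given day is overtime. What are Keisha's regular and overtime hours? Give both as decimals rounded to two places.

Thu: 07:25–15:48 = 8 h 23 min; less 30 min break → 7 h 53 min
Fri: 05:31–15:33 = 10 h 2 min; less 30 min break → 9 h 32 min
Sat: 06:44–18:04 = 11 h 20 min; less 30 min break → 10 h 50 min
Thu reg 7 h 53 min / OT 0 h 0 min; Fri reg 9 h 0 min / OT 0 h 32 min; Sat reg 9 h 0 min / OT 1 h 50 min.
Totals: regular 25 h 53 min, overtime 2 h 22 min.

Regular 25.88 hours, overtime 2.37 hours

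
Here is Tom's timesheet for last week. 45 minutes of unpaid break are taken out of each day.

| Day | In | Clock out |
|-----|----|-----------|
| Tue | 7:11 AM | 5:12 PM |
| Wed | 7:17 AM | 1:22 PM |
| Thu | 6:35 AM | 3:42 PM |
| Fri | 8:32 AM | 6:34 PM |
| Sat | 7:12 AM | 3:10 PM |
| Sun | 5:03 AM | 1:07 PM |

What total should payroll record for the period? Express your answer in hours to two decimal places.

Tue: 7:11 AM–5:12 PM = 10 h 1 min; less 45 min break → 9 h 16 min
Wed: 7:17 AM–1:22 PM = 6 h 5 min; less 45 min break → 5 h 20 min
Thu: 6:35 AM–3:42 PM = 9 h 7 min; less 45 min break → 8 h 22 min
Fri: 8:32 AM–6:34 PM = 10 h 2 min; less 45 min break → 9 h 17 min
Sat: 7:12 AM–3:10 PM = 7 h 58 min; less 45 min break → 7 h 13 min
Sun: 5:03 AM–1:07 PM = 8 h 4 min; less 45 min break → 7 h 19 min
Total: 9 h 16 min + 5 h 20 min + 8 h 22 min + 9 h 17 min + 7 h 13 min + 7 h 19 min = 46 h 47 min.

46.78 hours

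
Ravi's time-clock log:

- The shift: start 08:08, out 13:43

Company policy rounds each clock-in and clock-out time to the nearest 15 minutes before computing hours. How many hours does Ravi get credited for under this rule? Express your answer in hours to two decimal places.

The shift: in 08:08→08:15, out 13:43→13:45; 5 h 30 min

5.50 hours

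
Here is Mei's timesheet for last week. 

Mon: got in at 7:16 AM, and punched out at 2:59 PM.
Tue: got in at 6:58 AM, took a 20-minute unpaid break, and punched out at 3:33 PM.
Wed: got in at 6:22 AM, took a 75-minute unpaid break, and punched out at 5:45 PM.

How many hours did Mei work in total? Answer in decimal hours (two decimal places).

Mon: 7:16 AM–2:59 PM = 7 h 43 min
Tue: 6:58 AM–3:33 PM = 8 h 35 min; less 20 min break → 8 h 15 min
Wed: 6:22 AM–5:45 PM = 11 h 23 min; less 75 min break → 10 h 8 min
Total: 7 h 43 min + 8 h 15 min + 10 h 8 min = 26 h 6 min.

26.10 hours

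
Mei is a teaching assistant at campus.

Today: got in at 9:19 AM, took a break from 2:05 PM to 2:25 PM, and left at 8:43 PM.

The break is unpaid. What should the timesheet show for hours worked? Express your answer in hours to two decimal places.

11.07 hours

Today: 9:19 AM–8:43 PM = 11 h 24 min; less 20 min break → 11 h 4 min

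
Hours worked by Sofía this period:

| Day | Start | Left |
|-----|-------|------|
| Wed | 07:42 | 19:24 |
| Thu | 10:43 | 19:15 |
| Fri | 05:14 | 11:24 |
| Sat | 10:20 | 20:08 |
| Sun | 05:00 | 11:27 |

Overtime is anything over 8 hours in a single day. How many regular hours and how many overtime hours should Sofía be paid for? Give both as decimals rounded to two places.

Regular 36.62 hours, overtime 6.03 hours

Wed: 07:42–19:24 = 11 h 42 min
Thu: 10:43–19:15 = 8 h 32 min
Fri: 05:14–11:24 = 6 h 10 min
Sat: 10:20–20:08 = 9 h 48 min
Sun: 05:00–11:27 = 6 h 27 min
Wed reg 8 h 0 min / OT 3 h 42 min; Thu reg 8 h 0 min / OT 0 h 32 min; Fri reg 6 h 10 min / OT 0 h 0 min; Sat reg 8 h 0 min / OT 1 h 48 min; Sun reg 6 h 27 min / OT 0 h 0 min.
Totals: regular 36 h 37 min, overtime 6 h 2 min.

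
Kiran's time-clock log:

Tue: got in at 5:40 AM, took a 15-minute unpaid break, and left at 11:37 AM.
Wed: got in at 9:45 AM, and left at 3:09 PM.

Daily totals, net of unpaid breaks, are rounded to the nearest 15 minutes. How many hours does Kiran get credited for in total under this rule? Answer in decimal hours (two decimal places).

Tue: 5:40 AM–11:37 AM = 5 h 57 min − 15 min = 5 h 42 min → rounds to 5 h 45 min
Wed: 9:45 AM–3:09 PM = 5 h 24 min → rounds to 5 h 30 min
Total credited: 11 h 15 min.

11.25 hours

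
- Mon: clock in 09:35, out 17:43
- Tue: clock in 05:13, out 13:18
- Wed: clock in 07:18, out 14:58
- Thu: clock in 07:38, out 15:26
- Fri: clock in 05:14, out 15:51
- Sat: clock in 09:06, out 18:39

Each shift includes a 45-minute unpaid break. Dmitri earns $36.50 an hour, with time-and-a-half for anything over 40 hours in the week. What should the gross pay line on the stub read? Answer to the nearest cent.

$1862.41

Mon: 09:35–17:43 = 8 h 8 min; less 45 min break → 7 h 23 min
Tue: 05:13–13:18 = 8 h 5 min; less 45 min break → 7 h 20 min
Wed: 07:18–14:58 = 7 h 40 min; less 45 min break → 6 h 55 min
Thu: 07:38–15:26 = 7 h 48 min; less 45 min break → 7 h 3 min
Fri: 05:14–15:51 = 10 h 37 min; less 45 min break → 9 h 52 min
Sat: 09:06–18:39 = 9 h 33 min; less 45 min break → 8 h 48 min
Total worked: 47 h 21 min = 2841 min.
Regular 40 h 0 min = 2400 min at $36.50/h; overtime 7 h 21 min = 441 min at $54.75/h.
Pay = (2400 × $36.50 + 441 × $54.75) ÷ 60 = $1862.41.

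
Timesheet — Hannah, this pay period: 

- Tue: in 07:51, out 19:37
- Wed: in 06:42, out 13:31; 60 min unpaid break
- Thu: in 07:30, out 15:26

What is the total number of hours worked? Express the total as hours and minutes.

Tue: 07:51–19:37 = 11 h 46 min
Wed: 06:42–13:31 = 6 h 49 min; less 60 min break → 5 h 49 min
Thu: 07:30–15:26 = 7 h 56 min
Total: 11 h 46 min + 5 h 49 min + 7 h 56 min = 25 h 31 min.

25 h 31 min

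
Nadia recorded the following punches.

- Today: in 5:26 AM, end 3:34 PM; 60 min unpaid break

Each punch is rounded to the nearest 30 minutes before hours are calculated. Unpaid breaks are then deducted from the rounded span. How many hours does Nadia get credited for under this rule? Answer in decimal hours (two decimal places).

Today: in 5:26 AM→5:30 AM, out 3:34 PM→3:30 PM; 10 h 0 min − 60 min = 9 h 0 min

9.00 hours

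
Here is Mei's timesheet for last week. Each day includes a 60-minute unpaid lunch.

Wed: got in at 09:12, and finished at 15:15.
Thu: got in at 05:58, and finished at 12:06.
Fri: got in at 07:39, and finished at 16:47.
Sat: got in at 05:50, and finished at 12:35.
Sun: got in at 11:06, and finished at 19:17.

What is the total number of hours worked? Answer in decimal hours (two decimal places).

Wed: 09:12–15:15 = 6 h 3 min; less 60 min break → 5 h 3 min
Thu: 05:58–12:06 = 6 h 8 min; less 60 min break → 5 h 8 min
Fri: 07:39–16:47 = 9 h 8 min; less 60 min break → 8 h 8 min
Sat: 05:50–12:35 = 6 h 45 min; less 60 min break → 5 h 45 min
Sun: 11:06–19:17 = 8 h 11 min; less 60 min break → 7 h 11 min
Total: 5 h 3 min + 5 h 8 min + 8 h 8 min + 5 h 45 min + 7 h 11 min = 31 h 15 min.

31.25 hours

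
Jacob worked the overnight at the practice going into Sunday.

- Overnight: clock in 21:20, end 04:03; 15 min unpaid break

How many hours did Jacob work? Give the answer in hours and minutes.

Overnight: 21:20 → midnight = 2 h 40 min; midnight → 04:03 = 4 h 3 min; span 6 h 43 min; less 15 min break → 6 h 28 min

6 h 28 min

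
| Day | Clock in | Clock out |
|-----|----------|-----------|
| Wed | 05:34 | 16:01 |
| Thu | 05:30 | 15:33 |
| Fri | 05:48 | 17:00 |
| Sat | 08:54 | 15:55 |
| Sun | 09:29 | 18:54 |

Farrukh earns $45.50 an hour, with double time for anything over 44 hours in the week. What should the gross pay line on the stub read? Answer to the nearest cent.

Wed: 05:34–16:01 = 10 h 27 min
Thu: 05:30–15:33 = 10 h 3 min
Fri: 05:48–17:00 = 11 h 12 min
Sat: 08:54–15:55 = 7 h 1 min
Sun: 09:29–18:54 = 9 h 25 min
Total worked: 48 h 8 min = 2888 min.
Regular 44 h 0 min = 2640 min at $45.50/h; overtime 4 h 8 min = 248 min at $91.00/h.
Pay = (2640 × $45.50 + 248 × $91.00) ÷ 60 = $2378.13.

$2378.13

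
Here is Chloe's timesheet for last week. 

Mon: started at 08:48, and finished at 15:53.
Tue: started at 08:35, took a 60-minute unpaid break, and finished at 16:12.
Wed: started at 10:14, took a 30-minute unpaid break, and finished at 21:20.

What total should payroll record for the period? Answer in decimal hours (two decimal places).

24.30 hours

Mon: 08:48–15:53 = 7 h 5 min
Tue: 08:35–16:12 = 7 h 37 min; less 60 min break → 6 h 37 min
Wed: 10:14–21:20 = 11 h 6 min; less 30 min break → 10 h 36 min
Total: 7 h 5 min + 6 h 37 min + 10 h 36 min = 24 h 18 min.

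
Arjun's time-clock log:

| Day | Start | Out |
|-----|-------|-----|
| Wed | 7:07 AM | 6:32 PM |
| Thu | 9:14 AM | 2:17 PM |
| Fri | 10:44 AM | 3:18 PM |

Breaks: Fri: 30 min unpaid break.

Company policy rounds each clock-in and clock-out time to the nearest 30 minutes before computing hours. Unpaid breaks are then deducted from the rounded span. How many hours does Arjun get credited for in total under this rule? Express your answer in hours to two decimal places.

Wed: in 7:07 AM→7:00 AM, out 6:32 PM→6:30 PM; 11 h 30 min
Thu: in 9:14 AM→9:00 AM, out 2:17 PM→2:30 PM; 5 h 30 min
Fri: in 10:44 AM→10:30 AM, out 3:18 PM→3:30 PM; 5 h 0 min − 30 min = 4 h 30 min
Total credited: 21 h 30 min.

21.50 hours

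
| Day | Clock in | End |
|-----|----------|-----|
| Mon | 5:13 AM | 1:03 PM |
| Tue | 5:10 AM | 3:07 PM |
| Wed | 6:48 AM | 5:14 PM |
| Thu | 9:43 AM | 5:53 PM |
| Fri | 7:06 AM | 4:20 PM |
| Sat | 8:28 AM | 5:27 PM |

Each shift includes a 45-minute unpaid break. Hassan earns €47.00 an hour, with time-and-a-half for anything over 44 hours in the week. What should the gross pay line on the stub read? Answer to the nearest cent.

€2498.05

Mon: 5:13 AM–1:03 PM = 7 h 50 min; less 45 min break → 7 h 5 min
Tue: 5:10 AM–3:07 PM = 9 h 57 min; less 45 min break → 9 h 12 min
Wed: 6:48 AM–5:14 PM = 10 h 26 min; less 45 min break → 9 h 41 min
Thu: 9:43 AM–5:53 PM = 8 h 10 min; less 45 min break → 7 h 25 min
Fri: 7:06 AM–4:20 PM = 9 h 14 min; less 45 min break → 8 h 29 min
Sat: 8:28 AM–5:27 PM = 8 h 59 min; less 45 min break → 8 h 14 min
Total worked: 50 h 6 min = 3006 min.
Regular 44 h 0 min = 2640 min at €47.00/h; overtime 6 h 6 min = 366 min at €70.50/h.
Pay = (2640 × €47.00 + 366 × €70.50) ÷ 60 = €2498.05.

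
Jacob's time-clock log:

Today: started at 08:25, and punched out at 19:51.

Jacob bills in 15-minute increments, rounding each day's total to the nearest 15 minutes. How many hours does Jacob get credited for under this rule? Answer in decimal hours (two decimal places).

Today: 08:25–19:51 = 11 h 26 min → rounds to 11 h 30 min

11.50 hours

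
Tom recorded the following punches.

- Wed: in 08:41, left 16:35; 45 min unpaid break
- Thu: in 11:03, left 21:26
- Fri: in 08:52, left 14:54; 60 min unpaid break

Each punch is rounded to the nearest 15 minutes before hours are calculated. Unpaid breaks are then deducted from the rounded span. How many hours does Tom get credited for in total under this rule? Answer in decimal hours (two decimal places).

22.75 hours

Wed: in 08:41→08:45, out 16:35→16:30; 7 h 45 min − 45 min = 7 h 0 min
Thu: in 11:03→11:00, out 21:26→21:30; 10 h 30 min
Fri: in 08:52→08:45, out 14:54→15:00; 6 h 15 min − 60 min = 5 h 15 min
Total credited: 22 h 45 min.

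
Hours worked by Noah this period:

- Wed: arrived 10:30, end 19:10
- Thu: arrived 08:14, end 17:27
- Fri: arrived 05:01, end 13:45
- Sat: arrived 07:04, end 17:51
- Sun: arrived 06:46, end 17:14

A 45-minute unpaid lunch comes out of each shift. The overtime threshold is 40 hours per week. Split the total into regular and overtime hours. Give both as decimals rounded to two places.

Wed: 10:30–19:10 = 8 h 40 min; less 45 min break → 7 h 55 min
Thu: 08:14–17:27 = 9 h 13 min; less 45 min break → 8 h 28 min
Fri: 05:01–13:45 = 8 h 44 min; less 45 min break → 7 h 59 min
Sat: 07:04–17:51 = 10 h 47 min; less 45 min break → 10 h 2 min
Sun: 06:46–17:14 = 10 h 28 min; less 45 min break → 9 h 43 min
Total worked: 44 h 7 min = 44.12 h.
Threshold 40 h → overtime 4 h 7 min, regular 40 h 0 min.

Regular 40.00 hours, overtime 4.12 hours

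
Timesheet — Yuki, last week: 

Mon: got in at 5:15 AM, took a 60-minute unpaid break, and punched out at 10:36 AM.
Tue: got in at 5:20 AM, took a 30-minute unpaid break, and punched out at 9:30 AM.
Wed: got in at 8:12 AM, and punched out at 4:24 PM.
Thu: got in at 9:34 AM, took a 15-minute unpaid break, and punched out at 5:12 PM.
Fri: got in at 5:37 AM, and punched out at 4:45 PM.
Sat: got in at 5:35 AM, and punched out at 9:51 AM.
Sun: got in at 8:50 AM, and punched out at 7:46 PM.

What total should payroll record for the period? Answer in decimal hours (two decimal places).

49.93 hours

Mon: 5:15 AM–10:36 AM = 5 h 21 min; less 60 min break → 4 h 21 min
Tue: 5:20 AM–9:30 AM = 4 h 10 min; less 30 min break → 3 h 40 min
Wed: 8:12 AM–4:24 PM = 8 h 12 min
Thu: 9:34 AM–5:12 PM = 7 h 38 min; less 15 min break → 7 h 23 min
Fri: 5:37 AM–4:45 PM = 11 h 8 min
Sat: 5:35 AM–9:51 AM = 4 h 16 min
Sun: 8:50 AM–7:46 PM = 10 h 56 min
Total: 4 h 21 min + 3 h 40 min + 8 h 12 min + 7 h 23 min + 11 h 8 min + 4 h 16 min + 10 h 56 min = 49 h 56 min.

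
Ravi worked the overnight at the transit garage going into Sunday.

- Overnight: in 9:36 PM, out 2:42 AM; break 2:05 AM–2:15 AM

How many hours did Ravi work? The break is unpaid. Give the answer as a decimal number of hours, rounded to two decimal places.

4.93 hours

Overnight: 9:36 PM → midnight = 2 h 24 min; midnight → 2:42 AM = 2 h 42 min; span 5 h 6 min; less 10 min break → 4 h 56 min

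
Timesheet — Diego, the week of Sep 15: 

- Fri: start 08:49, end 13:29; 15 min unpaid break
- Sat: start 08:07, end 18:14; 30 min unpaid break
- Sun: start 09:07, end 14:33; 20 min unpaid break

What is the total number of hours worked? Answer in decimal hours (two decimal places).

Fri: 08:49–13:29 = 4 h 40 min; less 15 min break → 4 h 25 min
Sat: 08:07–18:14 = 10 h 7 min; less 30 min break → 9 h 37 min
Sun: 09:07–14:33 = 5 h 26 min; less 20 min break → 5 h 6 min
Total: 4 h 25 min + 9 h 37 min + 5 h 6 min = 19 h 8 min.

19.13 hours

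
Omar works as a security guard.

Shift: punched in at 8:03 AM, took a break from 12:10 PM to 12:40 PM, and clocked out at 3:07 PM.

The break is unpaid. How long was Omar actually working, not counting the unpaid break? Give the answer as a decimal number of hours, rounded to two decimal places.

Shift: 8:03 AM–3:07 PM = 7 h 4 min; less 30 min break → 6 h 34 min

6.57 hours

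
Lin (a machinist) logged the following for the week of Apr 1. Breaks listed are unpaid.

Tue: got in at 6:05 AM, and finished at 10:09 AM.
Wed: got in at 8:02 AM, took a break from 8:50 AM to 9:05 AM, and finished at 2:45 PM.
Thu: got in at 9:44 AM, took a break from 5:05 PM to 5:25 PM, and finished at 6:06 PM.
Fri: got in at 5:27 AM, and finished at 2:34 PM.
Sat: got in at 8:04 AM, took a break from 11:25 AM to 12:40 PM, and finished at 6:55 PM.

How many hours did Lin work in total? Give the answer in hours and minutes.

Tue: 6:05 AM–10:09 AM = 4 h 4 min
Wed: 8:02 AM–2:45 PM = 6 h 43 min; less 15 min break → 6 h 28 min
Thu: 9:44 AM–6:06 PM = 8 h 22 min; less 20 min break → 8 h 2 min
Fri: 5:27 AM–2:34 PM = 9 h 7 min
Sat: 8:04 AM–6:55 PM = 10 h 51 min; less 75 min break → 9 h 36 min
Total: 4 h 4 min + 6 h 28 min + 8 h 2 min + 9 h 7 min + 9 h 36 min = 37 h 17 min.

37 h 17 min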